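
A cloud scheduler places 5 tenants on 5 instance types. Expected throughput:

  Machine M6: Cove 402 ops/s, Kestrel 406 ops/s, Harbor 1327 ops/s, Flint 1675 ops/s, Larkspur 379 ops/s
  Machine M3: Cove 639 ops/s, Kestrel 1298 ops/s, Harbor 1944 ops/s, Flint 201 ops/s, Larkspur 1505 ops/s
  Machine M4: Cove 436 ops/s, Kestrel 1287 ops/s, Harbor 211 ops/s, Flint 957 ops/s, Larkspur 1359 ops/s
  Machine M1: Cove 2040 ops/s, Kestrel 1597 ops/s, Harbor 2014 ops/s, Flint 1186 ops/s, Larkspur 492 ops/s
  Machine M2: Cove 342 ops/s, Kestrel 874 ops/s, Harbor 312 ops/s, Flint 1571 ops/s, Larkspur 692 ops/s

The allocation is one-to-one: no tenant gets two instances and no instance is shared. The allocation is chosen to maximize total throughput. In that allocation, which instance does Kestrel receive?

Kestrel receives Machine M2.

Optimal: Cove→Machine M1 (2040 ops/s), Kestrel→Machine M2 (874 ops/s), Harbor→Machine M3 (1944 ops/s), Flint→Machine M6 (1675 ops/s), Larkspur→Machine M4 (1359 ops/s) — total 2040+874+1944+1675+1359 = 7892 ops/s.
Row-greedy (each tenant in turn takes its best remaining instance) gives 7595 ops/s, worse by 297.
Next-best assignment: Cove→Machine M1, Kestrel→Machine M4, Harbor→Machine M6, Flint→Machine M2, Larkspur→Machine M3 = 7730 ops/s.
Checked against all permutations: 7892 ops/s is optimal.
Kestrel's own top instance is Machine M1 (1597 ops/s), but forcing Kestrel→Machine M1 and reassigning the rest optimally gives only 6917 ops/s — worse by 975.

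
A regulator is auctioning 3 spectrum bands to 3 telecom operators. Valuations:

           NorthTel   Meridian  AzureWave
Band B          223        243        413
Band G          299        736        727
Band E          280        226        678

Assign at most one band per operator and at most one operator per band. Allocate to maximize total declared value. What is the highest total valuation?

This is the linear assignment problem.
Optimal: NorthTel→Band B ($223M), Meridian→Band G ($736M), AzureWave→Band E ($678M) — total 223+736+678 = $1637M.
Column-greedy (each band in turn goes to its best remaining operator) gives $1429M, worse by 208.
Next-best assignment: NorthTel→Band E, Meridian→Band G, AzureWave→Band B = $1429M.
Every other assignment is strictly worse.

Maximum total: $1637M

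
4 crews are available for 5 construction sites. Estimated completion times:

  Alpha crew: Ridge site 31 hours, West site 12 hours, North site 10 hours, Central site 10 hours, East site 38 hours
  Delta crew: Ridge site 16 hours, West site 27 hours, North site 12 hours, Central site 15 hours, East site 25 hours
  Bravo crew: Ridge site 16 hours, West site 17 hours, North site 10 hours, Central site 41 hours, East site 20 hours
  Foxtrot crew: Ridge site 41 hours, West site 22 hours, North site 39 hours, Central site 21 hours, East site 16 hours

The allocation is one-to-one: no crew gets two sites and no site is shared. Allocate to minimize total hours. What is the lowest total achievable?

Min total: 52 hours

Optimal: Alpha crew→Central site (10 hours), Delta crew→Ridge site (16 hours), Bravo crew→North site (10 hours), Foxtrot crew→East site (16 hours) — total 10+16+10+16 = 52 hours.
Row-greedy (each crew in turn takes its cheapest remaining site) gives 57 hours, worse by 5.
Swapping Bravo crew↔Alpha crew (Bravo crew→Central site 41 hours, Alpha crew→North site 10 hours) adds 31.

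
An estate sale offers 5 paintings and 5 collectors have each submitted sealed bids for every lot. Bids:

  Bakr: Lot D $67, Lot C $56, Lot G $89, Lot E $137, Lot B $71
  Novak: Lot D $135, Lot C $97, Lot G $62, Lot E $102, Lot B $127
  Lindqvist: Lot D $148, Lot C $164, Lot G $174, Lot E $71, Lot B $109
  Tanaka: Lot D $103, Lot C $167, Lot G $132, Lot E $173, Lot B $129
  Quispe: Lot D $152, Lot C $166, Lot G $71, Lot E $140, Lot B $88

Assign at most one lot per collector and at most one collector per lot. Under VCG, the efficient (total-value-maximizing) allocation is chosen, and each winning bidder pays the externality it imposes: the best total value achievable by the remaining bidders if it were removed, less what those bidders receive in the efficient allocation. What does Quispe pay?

Quispe pays $8.

Efficient allocation: Bakr→Lot E ($137), Novak→Lot B ($127), Lindqvist→Lot G ($174), Tanaka→Lot C ($167), Quispe→Lot D ($152); total welfare W = $757.
Quispe receives Lot D at value $152, so the others get W − 152 = $605.
Without Quispe: best allocation of the remaining 4 bidders over all 5 lots is Bakr→Lot E ($137), Novak→Lot D ($135), Lindqvist→Lot G ($174), Tanaka→Lot C ($167), total $613.
VCG payment = (others' best without Quispe) − (others' welfare with Quispe) = 613 − 605 = $8.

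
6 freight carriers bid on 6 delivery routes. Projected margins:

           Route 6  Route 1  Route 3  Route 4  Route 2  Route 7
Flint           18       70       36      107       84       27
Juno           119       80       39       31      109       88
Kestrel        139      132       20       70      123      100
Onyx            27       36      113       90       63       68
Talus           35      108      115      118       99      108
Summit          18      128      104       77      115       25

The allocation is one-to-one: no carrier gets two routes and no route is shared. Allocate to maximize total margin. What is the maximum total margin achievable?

Optimal: Flint→Route 4 ($107k), Juno→Route 2 ($109k), Kestrel→Route 6 ($139k), Onyx→Route 3 ($113k), Talus→Route 7 ($108k), Summit→Route 1 ($128k) — total 107+109+139+113+108+128 = $704k.
Max-entry greedy (repeatedly take the single best remaining cell) gives $634k, worse by 70.
Swapping Juno↔Onyx (Juno→Route 3 $39k, Onyx→Route 2 $63k) loses 120.
No other one-to-one assignment exceeds $704k.

Max total: $704k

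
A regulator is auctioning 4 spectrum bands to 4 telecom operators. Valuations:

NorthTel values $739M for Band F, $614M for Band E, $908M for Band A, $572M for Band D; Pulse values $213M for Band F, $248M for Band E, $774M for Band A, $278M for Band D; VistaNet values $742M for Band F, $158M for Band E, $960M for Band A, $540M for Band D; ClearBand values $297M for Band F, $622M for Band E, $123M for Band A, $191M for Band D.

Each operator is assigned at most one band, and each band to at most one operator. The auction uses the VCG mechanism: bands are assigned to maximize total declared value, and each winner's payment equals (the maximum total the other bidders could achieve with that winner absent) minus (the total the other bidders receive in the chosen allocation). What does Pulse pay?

Pulse pays $385M.

Efficient allocation: NorthTel→Band D ($572M), Pulse→Band A ($774M), VistaNet→Band F ($742M), ClearBand→Band E ($622M); total welfare W = $2710M.
Pulse receives Band A at value $774M, so the others get W − 774 = $1936M.
Without Pulse: best allocation of the remaining 3 bidders over all 4 bands is NorthTel→Band F ($739M), VistaNet→Band A ($960M), ClearBand→Band E ($622M), total $2321M.
VCG payment = (others' best without Pulse) − (others' welfare with Pulse) = 2321 − 1936 = $385M.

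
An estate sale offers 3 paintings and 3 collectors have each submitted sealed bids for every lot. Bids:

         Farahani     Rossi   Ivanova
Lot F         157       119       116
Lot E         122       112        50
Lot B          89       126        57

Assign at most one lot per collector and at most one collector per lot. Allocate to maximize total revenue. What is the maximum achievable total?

Treat this as an assignment problem: match each collector to one lot.
Optimal: Farahani→Lot E ($122), Rossi→Lot B ($126), Ivanova→Lot F ($116) — total 122+126+116 = $364.
Max-entry greedy (repeatedly take the single best remaining cell) gives $333, worse by 31.
Next-best assignment: Farahani→Lot F, Rossi→Lot B, Ivanova→Lot E = $333.
No other one-to-one assignment exceeds $364.

Max total: $364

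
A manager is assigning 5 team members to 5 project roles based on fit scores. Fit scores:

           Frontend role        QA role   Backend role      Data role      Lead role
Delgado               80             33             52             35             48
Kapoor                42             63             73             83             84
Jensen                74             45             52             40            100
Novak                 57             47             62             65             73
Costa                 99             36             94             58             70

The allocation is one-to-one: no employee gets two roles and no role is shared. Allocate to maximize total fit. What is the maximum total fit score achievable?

Maximum total: 404 pts

Optimal: Delgado→Frontend role (80 pts), Kapoor→Data role (83 pts), Jensen→Lead role (100 pts), Novak→QA role (47 pts), Costa→Backend role (94 pts) — total 80+83+100+47+94 = 404 pts.
Column-greedy (each role in turn goes to its best remaining employee) gives 312 pts, worse by 92.
No other one-to-one assignment exceeds 404 pts.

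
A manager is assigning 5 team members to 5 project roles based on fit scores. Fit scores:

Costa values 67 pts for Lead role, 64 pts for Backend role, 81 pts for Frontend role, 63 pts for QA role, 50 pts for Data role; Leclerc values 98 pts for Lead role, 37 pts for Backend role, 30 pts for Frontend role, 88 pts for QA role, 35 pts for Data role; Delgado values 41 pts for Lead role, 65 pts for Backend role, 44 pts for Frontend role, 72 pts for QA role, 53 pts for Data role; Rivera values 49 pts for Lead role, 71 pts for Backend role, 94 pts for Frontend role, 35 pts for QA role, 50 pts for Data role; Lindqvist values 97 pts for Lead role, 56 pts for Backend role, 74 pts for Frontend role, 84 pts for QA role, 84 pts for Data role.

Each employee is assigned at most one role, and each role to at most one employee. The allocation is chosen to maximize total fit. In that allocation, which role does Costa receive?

Costa receives Backend role.

This is a one-to-one assignment (maximum-weight bipartite matching).
Optimal: Costa→Backend role (64 pts), Leclerc→Lead role (98 pts), Delgado→QA role (72 pts), Rivera→Frontend role (94 pts), Lindqvist→Data role (84 pts) — total 64+98+72+94+84 = 412 pts.
Row-greedy (each employee in turn takes its best remaining role) gives 406 pts, worse by 6.
Costa's own top role is Frontend role (81 pts), but forcing Costa→Frontend role and reassigning the rest optimally gives only 406 pts — worse by 6.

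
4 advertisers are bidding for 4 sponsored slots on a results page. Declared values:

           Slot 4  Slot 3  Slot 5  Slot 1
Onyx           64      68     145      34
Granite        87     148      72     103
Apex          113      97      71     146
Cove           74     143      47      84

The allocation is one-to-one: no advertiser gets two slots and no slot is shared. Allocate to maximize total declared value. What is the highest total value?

Max total: $521

This is the linear assignment problem.
Optimal: Onyx→Slot 5 ($145), Granite→Slot 4 ($87), Apex→Slot 1 ($146), Cove→Slot 3 ($143) — total 145+87+146+143 = $521.
Max-entry greedy (repeatedly take the single best remaining cell) gives $513, worse by 8.
Next-best assignment: Onyx→Slot 5, Granite→Slot 3, Apex→Slot 1, Cove→Slot 4 = $513.
Checked against all permutations: $521 is optimal.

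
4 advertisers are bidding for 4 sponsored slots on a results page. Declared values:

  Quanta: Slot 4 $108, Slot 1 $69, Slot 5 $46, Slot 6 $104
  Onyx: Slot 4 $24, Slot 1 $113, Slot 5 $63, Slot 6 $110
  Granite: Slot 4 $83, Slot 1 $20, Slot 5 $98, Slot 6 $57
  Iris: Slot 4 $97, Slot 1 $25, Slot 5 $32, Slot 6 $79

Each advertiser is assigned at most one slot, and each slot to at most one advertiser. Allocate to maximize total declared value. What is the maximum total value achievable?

Maximum total: $412

Optimal: Quanta→Slot 6 ($104), Onyx→Slot 1 ($113), Granite→Slot 5 ($98), Iris→Slot 4 ($97) — total 104+113+98+97 = $412.
Column-greedy (each slot in turn goes to its best remaining advertiser) gives $398, worse by 14.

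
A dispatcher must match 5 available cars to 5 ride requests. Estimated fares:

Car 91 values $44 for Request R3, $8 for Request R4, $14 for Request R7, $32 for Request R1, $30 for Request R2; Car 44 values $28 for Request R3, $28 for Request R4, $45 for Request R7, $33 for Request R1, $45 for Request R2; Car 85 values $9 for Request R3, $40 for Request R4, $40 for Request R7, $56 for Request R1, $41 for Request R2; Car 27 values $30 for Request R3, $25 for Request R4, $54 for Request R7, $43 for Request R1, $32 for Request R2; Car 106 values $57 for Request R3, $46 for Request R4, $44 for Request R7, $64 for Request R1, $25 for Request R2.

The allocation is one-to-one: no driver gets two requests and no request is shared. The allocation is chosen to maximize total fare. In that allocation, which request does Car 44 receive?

Optimal: Car 91→Request R3 ($44), Car 44→Request R2 ($45), Car 85→Request R4 ($40), Car 27→Request R7 ($54), Car 106→Request R1 ($64) — total 44+45+40+54+64 = $247.
Row-greedy (each driver in turn takes its best remaining request) gives $223, worse by 24.
Car 44's own top request is Request R7 ($45), but forcing Car 44→Request R7 and reassigning the rest optimally gives only $225 — worse by 22.

Car 44 receives Request R2.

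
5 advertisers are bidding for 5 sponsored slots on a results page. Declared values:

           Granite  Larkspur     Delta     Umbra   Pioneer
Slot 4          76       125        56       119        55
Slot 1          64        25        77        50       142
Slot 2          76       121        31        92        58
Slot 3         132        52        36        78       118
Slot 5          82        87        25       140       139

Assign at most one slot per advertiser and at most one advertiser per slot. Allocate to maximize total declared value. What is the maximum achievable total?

This is a one-to-one assignment (maximum-weight bipartite matching).
Optimal: Granite→Slot 3 ($132), Larkspur→Slot 2 ($121), Delta→Slot 4 ($56), Umbra→Slot 5 ($140), Pioneer→Slot 1 ($142) — total 132+121+56+140+142 = $591.
Row-greedy (each advertiser in turn takes its best remaining slot) gives $532, worse by 59.

Max total: $591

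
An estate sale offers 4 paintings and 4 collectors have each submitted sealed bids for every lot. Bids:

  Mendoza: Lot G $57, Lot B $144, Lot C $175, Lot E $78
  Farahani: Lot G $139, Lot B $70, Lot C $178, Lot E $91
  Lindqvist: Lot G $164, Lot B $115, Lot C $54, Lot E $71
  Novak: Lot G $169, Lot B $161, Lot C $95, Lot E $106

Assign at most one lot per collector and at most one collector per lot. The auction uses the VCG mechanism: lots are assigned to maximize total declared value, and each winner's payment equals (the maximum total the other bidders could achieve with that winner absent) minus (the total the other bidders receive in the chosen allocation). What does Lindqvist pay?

Efficient allocation: Mendoza→Lot B ($144), Farahani→Lot C ($178), Lindqvist→Lot G ($164), Novak→Lot E ($106); total welfare W = $592.
Lindqvist receives Lot G at value $164, so the others get W − 164 = $428.
Without Lindqvist: best allocation of the remaining 3 bidders over all 4 lots is Mendoza→Lot B ($144), Farahani→Lot C ($178), Novak→Lot G ($169), total $491.
VCG payment = (others' best without Lindqvist) − (others' welfare with Lindqvist) = 491 − 428 = $63.

Lindqvist pays $63.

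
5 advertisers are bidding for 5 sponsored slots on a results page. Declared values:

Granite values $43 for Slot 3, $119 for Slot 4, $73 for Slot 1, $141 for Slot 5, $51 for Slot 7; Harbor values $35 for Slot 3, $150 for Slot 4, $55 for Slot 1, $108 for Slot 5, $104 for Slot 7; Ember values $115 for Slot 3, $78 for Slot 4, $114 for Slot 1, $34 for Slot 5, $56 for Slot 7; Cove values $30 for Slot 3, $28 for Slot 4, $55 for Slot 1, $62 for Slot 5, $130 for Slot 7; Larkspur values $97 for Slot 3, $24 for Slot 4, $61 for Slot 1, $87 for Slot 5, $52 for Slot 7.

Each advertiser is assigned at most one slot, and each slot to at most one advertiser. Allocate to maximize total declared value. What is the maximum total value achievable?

Max total: $632

Optimal: Granite→Slot 5 ($141), Harbor→Slot 4 ($150), Ember→Slot 1 ($114), Cove→Slot 7 ($130), Larkspur→Slot 3 ($97) — total 141+150+114+130+97 = $632.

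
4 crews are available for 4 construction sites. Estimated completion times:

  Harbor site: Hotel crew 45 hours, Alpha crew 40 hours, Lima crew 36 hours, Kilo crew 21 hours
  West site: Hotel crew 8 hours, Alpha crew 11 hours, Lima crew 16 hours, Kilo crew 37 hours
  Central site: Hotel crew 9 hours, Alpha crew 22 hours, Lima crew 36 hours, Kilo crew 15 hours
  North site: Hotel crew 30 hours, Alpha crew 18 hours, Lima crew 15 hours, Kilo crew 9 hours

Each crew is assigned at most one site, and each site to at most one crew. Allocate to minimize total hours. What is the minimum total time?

Min total: 56 hours

Treat this as an assignment problem: match each crew to one site.
Optimal: Hotel crew→Central site (9 hours), Alpha crew→West site (11 hours), Lima crew→North site (15 hours), Kilo crew→Harbor site (21 hours) — total 9+11+15+21 = 56 hours.
Column-greedy (each site in turn goes to its cheapest remaining crew) gives 66 hours, worse by 10.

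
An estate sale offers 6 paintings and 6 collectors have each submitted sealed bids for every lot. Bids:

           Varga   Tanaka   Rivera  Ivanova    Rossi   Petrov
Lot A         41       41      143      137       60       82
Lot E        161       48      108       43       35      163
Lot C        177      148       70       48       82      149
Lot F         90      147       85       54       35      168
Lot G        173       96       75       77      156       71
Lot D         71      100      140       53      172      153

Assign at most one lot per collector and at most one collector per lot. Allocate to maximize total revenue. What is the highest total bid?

Maximum total: $920

Treat this as an assignment problem: match each collector to one lot.
Optimal: Varga→Lot C ($177), Tanaka→Lot F ($147), Rivera→Lot D ($140), Ivanova→Lot A ($137), Rossi→Lot G ($156), Petrov→Lot E ($163) — total 177+147+140+137+156+163 = $920.
Column-greedy (each lot in turn goes to its best remaining collector) gives $839, worse by 81.
Next-best assignment: Varga→Lot E, Tanaka→Lot C, Rivera→Lot D, Ivanova→Lot A, Rossi→Lot G, Petrov→Lot F = $910.
Swapping Rivera↔Varga (Rivera→Lot C $70, Varga→Lot D $71) loses 176.
Every other assignment is strictly worse.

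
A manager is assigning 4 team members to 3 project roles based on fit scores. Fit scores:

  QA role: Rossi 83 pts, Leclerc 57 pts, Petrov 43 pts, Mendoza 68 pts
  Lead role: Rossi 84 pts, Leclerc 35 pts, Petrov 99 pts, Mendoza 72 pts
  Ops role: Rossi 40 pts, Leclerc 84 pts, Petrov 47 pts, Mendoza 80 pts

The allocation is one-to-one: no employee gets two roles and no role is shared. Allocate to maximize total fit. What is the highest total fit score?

Max total: 266 pts

This is the linear assignment problem.
Optimal: Rossi→QA role (83 pts), Petrov→Lead role (99 pts), Leclerc→Ops role (84 pts) — total 83+99+84 = 266 pts.
Swapping Leclerc↔Petrov (Leclerc→Lead role 35 pts, Petrov→Ops role 47 pts) loses 101.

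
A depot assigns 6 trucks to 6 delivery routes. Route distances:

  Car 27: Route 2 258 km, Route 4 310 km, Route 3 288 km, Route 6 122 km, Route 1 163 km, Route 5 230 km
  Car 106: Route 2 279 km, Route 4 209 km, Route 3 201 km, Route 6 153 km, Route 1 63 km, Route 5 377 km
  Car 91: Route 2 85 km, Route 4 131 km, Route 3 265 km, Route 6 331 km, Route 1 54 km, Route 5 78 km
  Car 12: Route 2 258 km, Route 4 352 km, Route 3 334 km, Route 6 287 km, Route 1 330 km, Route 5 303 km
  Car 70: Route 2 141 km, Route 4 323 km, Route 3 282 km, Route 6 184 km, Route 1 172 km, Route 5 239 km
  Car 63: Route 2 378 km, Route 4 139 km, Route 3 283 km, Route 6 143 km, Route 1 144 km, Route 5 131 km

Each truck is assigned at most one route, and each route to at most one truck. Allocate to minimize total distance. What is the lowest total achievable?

Optimal: Car 27→Route 6 (122 km), Car 106→Route 1 (63 km), Car 91→Route 5 (78 km), Car 12→Route 3 (334 km), Car 70→Route 2 (141 km), Car 63→Route 4 (139 km) — total 122+63+78+334+141+139 = 877 km.
Min-entry greedy (repeatedly take the single cheapest remaining cell) gives 1001 km, worse by 124.
Next-best assignment: Car 27→Route 6, Car 106→Route 1, Car 91→Route 4, Car 12→Route 3, Car 70→Route 2, Car 63→Route 5 = 922 km.
Swapping Car 70↔Car 63 (Car 70→Route 4 323 km, Car 63→Route 2 378 km) adds 421.

Minimum total: 877 km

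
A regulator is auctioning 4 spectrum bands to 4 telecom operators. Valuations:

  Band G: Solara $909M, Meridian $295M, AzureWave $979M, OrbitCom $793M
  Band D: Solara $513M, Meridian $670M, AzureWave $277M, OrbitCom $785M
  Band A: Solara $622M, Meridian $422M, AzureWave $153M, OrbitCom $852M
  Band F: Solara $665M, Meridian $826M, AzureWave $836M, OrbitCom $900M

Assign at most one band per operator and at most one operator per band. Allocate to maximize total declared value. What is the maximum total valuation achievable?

Treat this as an assignment problem: match each operator to one band.
Optimal: Solara→Band G ($909M), Meridian→Band D ($670M), AzureWave→Band F ($836M), OrbitCom→Band A ($852M) — total 909+670+836+852 = $3267M.
Column-greedy (each band in turn goes to its best remaining operator) gives $3212M, worse by 55.
Swapping OrbitCom↔Solara (OrbitCom→Band G $793M, Solara→Band A $622M) loses 346.
No other one-to-one assignment exceeds $3267M.

Maximum total: $3267M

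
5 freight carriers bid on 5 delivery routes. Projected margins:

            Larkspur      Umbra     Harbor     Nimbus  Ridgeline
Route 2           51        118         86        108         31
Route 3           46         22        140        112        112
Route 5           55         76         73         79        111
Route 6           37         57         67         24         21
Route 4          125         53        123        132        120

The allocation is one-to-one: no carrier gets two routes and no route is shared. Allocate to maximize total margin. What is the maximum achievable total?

Optimal: Larkspur→Route 4 ($125k), Umbra→Route 6 ($57k), Harbor→Route 3 ($140k), Nimbus→Route 2 ($108k), Ridgeline→Route 5 ($111k) — total 125+57+140+108+111 = $541k.
Checked against all permutations: $541k is optimal.

Max total: $541k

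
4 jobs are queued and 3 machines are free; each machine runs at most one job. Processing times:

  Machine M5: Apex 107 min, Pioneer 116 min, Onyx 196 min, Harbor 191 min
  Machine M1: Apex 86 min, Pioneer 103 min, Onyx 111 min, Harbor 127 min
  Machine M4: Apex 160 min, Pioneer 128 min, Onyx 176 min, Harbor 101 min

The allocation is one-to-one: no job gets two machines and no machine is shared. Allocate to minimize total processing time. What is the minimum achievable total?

Minimum total: 303 min

Optimal: Pioneer→Machine M5 (116 min), Apex→Machine M1 (86 min), Harbor→Machine M4 (101 min) — total 116+86+101 = 303 min.
Row-greedy (each job in turn takes its cheapest remaining machine) gives 378 min, worse by 75.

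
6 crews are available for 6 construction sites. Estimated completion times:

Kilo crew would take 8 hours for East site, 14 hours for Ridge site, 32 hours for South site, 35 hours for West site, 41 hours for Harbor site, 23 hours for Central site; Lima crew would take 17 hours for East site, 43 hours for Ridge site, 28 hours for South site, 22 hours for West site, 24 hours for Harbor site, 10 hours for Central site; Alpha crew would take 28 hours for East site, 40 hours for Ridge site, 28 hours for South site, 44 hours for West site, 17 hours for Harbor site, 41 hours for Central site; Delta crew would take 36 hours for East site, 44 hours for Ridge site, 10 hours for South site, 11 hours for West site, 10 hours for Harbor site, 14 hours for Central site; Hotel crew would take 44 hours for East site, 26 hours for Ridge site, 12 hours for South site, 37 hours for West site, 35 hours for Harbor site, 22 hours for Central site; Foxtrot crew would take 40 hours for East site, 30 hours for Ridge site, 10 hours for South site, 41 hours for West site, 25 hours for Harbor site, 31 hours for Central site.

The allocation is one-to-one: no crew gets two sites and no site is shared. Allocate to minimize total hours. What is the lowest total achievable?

Optimal: Kilo crew→East site (8 hours), Lima crew→Central site (10 hours), Alpha crew→Harbor site (17 hours), Delta crew→West site (11 hours), Hotel crew→Ridge site (26 hours), Foxtrot crew→South site (10 hours) — total 8+10+17+11+26+10 = 82 hours.
Min-entry greedy (repeatedly take the single cheapest remaining cell) gives 112 hours, worse by 30.
Next-best assignment: Kilo crew→East site, Lima crew→Central site, Alpha crew→Harbor site, Delta crew→West site, Hotel crew→South site, Foxtrot crew→Ridge site = 88 hours.

Min total: 82 hours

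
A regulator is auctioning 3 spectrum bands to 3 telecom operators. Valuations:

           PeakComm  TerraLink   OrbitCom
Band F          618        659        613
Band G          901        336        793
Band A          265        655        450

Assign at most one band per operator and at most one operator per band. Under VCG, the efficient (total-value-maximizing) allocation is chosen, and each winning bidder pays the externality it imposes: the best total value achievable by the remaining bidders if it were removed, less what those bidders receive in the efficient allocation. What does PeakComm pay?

PeakComm pays $184M.

Efficient allocation: PeakComm→Band G ($901M), TerraLink→Band A ($655M), OrbitCom→Band F ($613M); total welfare W = $2169M.
PeakComm receives Band G at value $901M, so the others get W − 901 = $1268M.
Without PeakComm: best allocation of the remaining 2 bidders over all 3 bands is TerraLink→Band F ($659M), OrbitCom→Band G ($793M), total $1452M.
VCG payment = (others' best without PeakComm) − (others' welfare with PeakComm) = 1452 − 1268 = $184M.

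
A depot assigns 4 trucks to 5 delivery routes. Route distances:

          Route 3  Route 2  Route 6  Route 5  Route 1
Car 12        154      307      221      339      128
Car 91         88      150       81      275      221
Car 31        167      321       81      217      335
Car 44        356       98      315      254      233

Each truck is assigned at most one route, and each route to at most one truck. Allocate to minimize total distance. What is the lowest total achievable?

Optimal: Car 12→Route 1 (128 km), Car 91→Route 3 (88 km), Car 31→Route 6 (81 km), Car 44→Route 2 (98 km) — total 128+88+81+98 = 395 km.
Min-entry greedy (repeatedly take the single cheapest remaining cell) gives 474 km, worse by 79.
Every other assignment is strictly worse.

Minimum total: 395 km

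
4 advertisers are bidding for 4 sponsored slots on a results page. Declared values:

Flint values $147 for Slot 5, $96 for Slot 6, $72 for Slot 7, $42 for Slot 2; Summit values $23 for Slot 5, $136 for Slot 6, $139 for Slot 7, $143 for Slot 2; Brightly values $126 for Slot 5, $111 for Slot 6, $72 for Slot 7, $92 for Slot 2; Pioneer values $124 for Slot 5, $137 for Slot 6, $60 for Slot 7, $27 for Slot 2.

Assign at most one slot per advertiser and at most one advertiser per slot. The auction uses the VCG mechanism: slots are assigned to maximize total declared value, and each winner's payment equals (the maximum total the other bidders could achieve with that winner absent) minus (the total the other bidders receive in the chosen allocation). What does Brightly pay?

Efficient allocation: Flint→Slot 5 ($147), Summit→Slot 7 ($139), Brightly→Slot 2 ($92), Pioneer→Slot 6 ($137); total welfare W = $515.
Brightly receives Slot 2 at value $92, so the others get W − 92 = $423.
Without Brightly: best allocation of the remaining 3 bidders over all 4 slots is Flint→Slot 5 ($147), Summit→Slot 2 ($143), Pioneer→Slot 6 ($137), total $427.
VCG payment = (others' best without Brightly) − (others' welfare with Brightly) = 427 − 423 = $4.

Brightly pays $4.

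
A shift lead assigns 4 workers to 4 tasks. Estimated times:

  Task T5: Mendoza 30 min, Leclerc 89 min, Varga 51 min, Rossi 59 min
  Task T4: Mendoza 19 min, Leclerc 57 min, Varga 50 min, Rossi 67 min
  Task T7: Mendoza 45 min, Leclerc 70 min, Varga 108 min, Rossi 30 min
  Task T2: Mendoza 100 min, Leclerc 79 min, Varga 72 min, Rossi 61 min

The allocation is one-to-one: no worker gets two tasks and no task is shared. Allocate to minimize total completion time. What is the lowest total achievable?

Minimum total: 179 min

Optimal: Mendoza→Task T4 (19 min), Leclerc→Task T2 (79 min), Varga→Task T5 (51 min), Rossi→Task T7 (30 min) — total 19+79+51+30 = 179 min.
Column-greedy (each task in turn goes to its cheapest remaining worker) gives 189 min, worse by 10.
Next-best assignment: Mendoza→Task T5, Leclerc→Task T4, Varga→Task T2, Rossi→Task T7 = 189 min.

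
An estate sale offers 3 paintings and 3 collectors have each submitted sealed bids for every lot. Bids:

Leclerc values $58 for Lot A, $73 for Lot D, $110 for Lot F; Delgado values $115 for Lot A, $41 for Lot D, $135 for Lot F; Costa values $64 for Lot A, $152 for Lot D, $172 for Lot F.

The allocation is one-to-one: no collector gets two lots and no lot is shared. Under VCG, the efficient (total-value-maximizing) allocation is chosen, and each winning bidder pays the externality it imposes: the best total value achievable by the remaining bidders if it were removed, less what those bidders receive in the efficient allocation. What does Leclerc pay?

Efficient allocation: Leclerc→Lot F ($110), Delgado→Lot A ($115), Costa→Lot D ($152); total welfare W = $377.
Leclerc receives Lot F at value $110, so the others get W − 110 = $267.
Without Leclerc: best allocation of the remaining 2 bidders over all 3 lots is Delgado→Lot A ($115), Costa→Lot F ($172), total $287.
VCG payment = (others' best without Leclerc) − (others' welfare with Leclerc) = 287 − 267 = $20.

Leclerc pays $20.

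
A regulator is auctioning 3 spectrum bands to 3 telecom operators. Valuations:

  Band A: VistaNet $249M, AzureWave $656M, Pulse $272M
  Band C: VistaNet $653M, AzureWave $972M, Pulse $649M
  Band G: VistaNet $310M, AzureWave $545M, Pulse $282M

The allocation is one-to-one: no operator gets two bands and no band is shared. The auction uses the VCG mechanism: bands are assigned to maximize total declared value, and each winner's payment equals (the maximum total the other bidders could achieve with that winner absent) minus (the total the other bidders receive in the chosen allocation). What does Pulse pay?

Efficient allocation: VistaNet→Band G ($310M), AzureWave→Band A ($656M), Pulse→Band C ($649M); total welfare W = $1615M.
Pulse receives Band C at value $649M, so the others get W − 649 = $966M.
Without Pulse: best allocation of the remaining 2 bidders over all 3 bands is VistaNet→Band C ($653M), AzureWave→Band A ($656M), total $1309M.
VCG payment = (others' best without Pulse) − (others' welfare with Pulse) = 1309 − 966 = $343M.

Pulse pays $343M.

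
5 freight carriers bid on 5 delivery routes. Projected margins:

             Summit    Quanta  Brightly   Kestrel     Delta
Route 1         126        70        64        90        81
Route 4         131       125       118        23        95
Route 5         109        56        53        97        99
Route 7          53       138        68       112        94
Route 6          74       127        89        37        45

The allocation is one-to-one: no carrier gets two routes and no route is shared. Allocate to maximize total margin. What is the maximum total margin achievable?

This is a one-to-one assignment (maximum-weight bipartite matching).
Optimal: Summit→Route 1 ($126k), Quanta→Route 6 ($127k), Brightly→Route 4 ($118k), Kestrel→Route 7 ($112k), Delta→Route 5 ($99k) — total 126+127+118+112+99 = $582k.
Column-greedy (each route in turn goes to its best remaining carrier) gives $551k, worse by 31.
Next-best assignment: Summit→Route 1, Quanta→Route 6, Brightly→Route 4, Kestrel→Route 5, Delta→Route 7 = $562k.
Checked against all permutations: $582k is optimal.

Max total: $582k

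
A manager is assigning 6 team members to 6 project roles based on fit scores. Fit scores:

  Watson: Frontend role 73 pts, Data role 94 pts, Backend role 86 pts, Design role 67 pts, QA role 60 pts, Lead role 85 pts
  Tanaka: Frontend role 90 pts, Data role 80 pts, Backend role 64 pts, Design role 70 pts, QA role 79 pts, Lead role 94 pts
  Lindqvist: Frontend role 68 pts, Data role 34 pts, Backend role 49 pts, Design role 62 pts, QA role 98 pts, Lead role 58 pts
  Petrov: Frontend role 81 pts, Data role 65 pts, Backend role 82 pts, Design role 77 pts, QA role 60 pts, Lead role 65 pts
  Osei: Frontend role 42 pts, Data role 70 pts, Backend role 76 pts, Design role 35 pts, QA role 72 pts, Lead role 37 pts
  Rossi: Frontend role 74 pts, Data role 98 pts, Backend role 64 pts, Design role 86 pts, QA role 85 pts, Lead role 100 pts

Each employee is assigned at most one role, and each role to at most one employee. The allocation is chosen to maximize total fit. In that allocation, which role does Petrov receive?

Treat this as an assignment problem: match each employee to one role.
Optimal: Watson→Data role (94 pts), Tanaka→Frontend role (90 pts), Lindqvist→QA role (98 pts), Petrov→Design role (77 pts), Osei→Backend role (76 pts), Rossi→Lead role (100 pts) — total 94+90+98+77+76+100 = 535 pts.
Row-greedy (each employee in turn takes its best remaining role) gives 496 pts, worse by 39.
Next-best assignment: Watson→Data role, Tanaka→Lead role, Lindqvist→QA role, Petrov→Frontend role, Osei→Backend role, Rossi→Design role = 529 pts.
Every other assignment is strictly worse.
Petrov's own top role is Backend role (82 pts), but forcing Petrov→Backend role and reassigning the rest optimally gives only 511 pts — worse by 24.

Petrov receives Design role.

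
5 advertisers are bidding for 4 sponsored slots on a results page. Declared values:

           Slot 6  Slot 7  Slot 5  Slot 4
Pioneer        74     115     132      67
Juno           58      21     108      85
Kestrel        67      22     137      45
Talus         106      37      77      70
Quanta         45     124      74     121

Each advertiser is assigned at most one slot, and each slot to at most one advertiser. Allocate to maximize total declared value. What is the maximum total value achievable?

Maximum total: $479

Optimal: Talus→Slot 6 ($106), Pioneer→Slot 7 ($115), Kestrel→Slot 5 ($137), Quanta→Slot 4 ($121) — total 106+115+137+121 = $479.
Next-best assignment: Talus→Slot 6, Quanta→Slot 7, Kestrel→Slot 5, Juno→Slot 4 = $452.
No other one-to-one assignment exceeds $479.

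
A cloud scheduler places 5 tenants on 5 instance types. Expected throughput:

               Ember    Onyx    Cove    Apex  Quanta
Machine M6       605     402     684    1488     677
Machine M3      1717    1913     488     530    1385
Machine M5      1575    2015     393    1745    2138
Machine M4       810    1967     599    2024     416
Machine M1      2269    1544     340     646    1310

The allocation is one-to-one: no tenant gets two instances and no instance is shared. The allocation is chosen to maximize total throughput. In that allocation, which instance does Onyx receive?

Optimal: Ember→Machine M1 (2269 ops/s), Onyx→Machine M3 (1913 ops/s), Cove→Machine M6 (684 ops/s), Apex→Machine M4 (2024 ops/s), Quanta→Machine M5 (2138 ops/s) — total 2269+1913+684+2024+2138 = 9028 ops/s.
Column-greedy (each instance in turn goes to its best remaining tenant) gives 6689 ops/s, worse by 2339.
Next-best assignment: Ember→Machine M1, Onyx→Machine M3, Cove→Machine M4, Apex→Machine M6, Quanta→Machine M5 = 8407 ops/s.
Every other assignment is strictly worse.
Onyx's own top instance is Machine M5 (2015 ops/s), but forcing Onyx→Machine M5 and reassigning the rest optimally gives only 8377 ops/s — worse by 651.

Onyx receives Machine M3.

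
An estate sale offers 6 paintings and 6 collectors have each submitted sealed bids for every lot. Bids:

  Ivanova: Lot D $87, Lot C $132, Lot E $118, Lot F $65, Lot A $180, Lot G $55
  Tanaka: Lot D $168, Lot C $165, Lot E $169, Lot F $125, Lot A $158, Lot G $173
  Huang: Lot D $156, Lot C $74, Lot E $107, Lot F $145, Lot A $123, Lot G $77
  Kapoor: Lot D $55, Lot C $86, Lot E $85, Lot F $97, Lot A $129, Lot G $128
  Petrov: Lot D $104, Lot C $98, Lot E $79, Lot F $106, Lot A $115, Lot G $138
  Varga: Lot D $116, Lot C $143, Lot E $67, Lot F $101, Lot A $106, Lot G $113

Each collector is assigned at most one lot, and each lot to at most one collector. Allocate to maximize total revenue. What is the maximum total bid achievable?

Max total: $883

This is the linear assignment problem.
Optimal: Ivanova→Lot A ($180), Tanaka→Lot E ($169), Huang→Lot D ($156), Kapoor→Lot F ($97), Petrov→Lot G ($138), Varga→Lot C ($143) — total 180+169+156+97+138+143 = $883.
Column-greedy (each lot in turn goes to its best remaining collector) gives $841, worse by 42.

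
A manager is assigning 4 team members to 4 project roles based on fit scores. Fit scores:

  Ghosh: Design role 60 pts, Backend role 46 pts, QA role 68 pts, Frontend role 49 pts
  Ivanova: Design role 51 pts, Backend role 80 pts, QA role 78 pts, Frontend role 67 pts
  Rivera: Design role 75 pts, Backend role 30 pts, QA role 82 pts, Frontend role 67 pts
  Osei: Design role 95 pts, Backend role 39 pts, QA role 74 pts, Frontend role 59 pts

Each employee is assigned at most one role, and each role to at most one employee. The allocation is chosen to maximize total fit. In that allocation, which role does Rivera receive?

Rivera receives Frontend role.

This is the linear assignment problem.
Optimal: Ghosh→QA role (68 pts), Ivanova→Backend role (80 pts), Rivera→Frontend role (67 pts), Osei→Design role (95 pts) — total 68+80+67+95 = 310 pts.
Column-greedy (each role in turn goes to its best remaining employee) gives 306 pts, worse by 4.
Next-best assignment: Ghosh→Frontend role, Ivanova→Backend role, Rivera→QA role, Osei→Design role = 306 pts.
Swapping Ghosh↔Osei (Ghosh→Design role 60 pts, Osei→QA role 74 pts) loses 29.
Rivera's own top role is QA role (82 pts), but forcing Rivera→QA role and reassigning the rest optimally gives only 306 pts — worse by 4.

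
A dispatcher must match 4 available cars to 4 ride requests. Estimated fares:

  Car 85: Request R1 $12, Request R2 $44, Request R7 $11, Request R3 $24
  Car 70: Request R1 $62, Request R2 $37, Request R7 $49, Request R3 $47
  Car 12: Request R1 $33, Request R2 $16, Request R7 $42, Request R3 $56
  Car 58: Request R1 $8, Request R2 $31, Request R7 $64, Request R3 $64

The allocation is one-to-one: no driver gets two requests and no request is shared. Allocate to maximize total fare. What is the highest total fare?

Max total: $226

This is a one-to-one assignment (maximum-weight bipartite matching).
Optimal: Car 85→Request R2 ($44), Car 70→Request R1 ($62), Car 12→Request R3 ($56), Car 58→Request R7 ($64) — total 44+62+56+64 = $226.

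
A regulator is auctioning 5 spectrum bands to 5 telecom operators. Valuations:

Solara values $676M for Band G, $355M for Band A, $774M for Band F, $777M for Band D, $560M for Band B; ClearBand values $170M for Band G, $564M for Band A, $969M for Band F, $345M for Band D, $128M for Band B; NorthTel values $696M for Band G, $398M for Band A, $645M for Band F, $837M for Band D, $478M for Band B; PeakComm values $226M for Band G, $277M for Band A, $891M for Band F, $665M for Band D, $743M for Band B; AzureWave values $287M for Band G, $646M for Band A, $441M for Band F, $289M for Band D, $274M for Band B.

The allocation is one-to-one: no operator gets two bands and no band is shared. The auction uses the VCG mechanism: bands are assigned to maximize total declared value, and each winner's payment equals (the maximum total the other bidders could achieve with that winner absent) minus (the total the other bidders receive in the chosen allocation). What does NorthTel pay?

NorthTel pays $101M.

Efficient allocation: Solara→Band G ($676M), ClearBand→Band F ($969M), NorthTel→Band D ($837M), PeakComm→Band B ($743M), AzureWave→Band A ($646M); total welfare W = $3871M.
NorthTel receives Band D at value $837M, so the others get W − 837 = $3034M.
Without NorthTel: best allocation of the remaining 4 bidders over all 5 bands is Solara→Band D ($777M), ClearBand→Band F ($969M), PeakComm→Band B ($743M), AzureWave→Band A ($646M), total $3135M.
VCG payment = (others' best without NorthTel) − (others' welfare with NorthTel) = 3135 − 3034 = $101M.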